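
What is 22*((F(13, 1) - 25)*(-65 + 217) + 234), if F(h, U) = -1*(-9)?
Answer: -48356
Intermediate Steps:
F(h, U) = 9
22*((F(13, 1) - 25)*(-65 + 217) + 234) = 22*((9 - 25)*(-65 + 217) + 234) = 22*(-16*152 + 234) = 22*(-2432 + 234) = 22*(-2198) = -48356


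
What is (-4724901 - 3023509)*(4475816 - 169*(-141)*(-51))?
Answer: -25263977496170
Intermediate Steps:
(-4724901 - 3023509)*(4475816 - 169*(-141)*(-51)) = -7748410*(4475816 + 23829*(-51)) = -7748410*(4475816 - 1215279) = -7748410*3260537 = -25263977496170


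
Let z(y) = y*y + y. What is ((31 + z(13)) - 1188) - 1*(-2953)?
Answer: 1978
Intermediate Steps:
z(y) = y + y² (z(y) = y² + y = y + y²)
((31 + z(13)) - 1188) - 1*(-2953) = ((31 + 13*(1 + 13)) - 1188) - 1*(-2953) = ((31 + 13*14) - 1188) + 2953 = ((31 + 182) - 1188) + 2953 = (213 - 1188) + 2953 = -975 + 2953 = 1978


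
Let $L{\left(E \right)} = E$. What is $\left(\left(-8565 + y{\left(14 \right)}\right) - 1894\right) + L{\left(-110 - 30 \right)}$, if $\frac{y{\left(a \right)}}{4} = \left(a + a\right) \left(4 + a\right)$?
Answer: $-8583$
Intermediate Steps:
$y{\left(a \right)} = 8 a \left(4 + a\right)$ ($y{\left(a \right)} = 4 \left(a + a\right) \left(4 + a\right) = 4 \cdot 2 a \left(4 + a\right) = 8 a \left(4 + a\right)$)
$\left(\left(-8565 + y{\left(14 \right)}\right) - 1894\right) + L{\left(-110 - 30 \right)} = \left(\left(-8565 + 8 \cdot 14 \left(4 + 14\right)\right) - 1894\right) - 140 = \left(\left(-8565 + 8 \cdot 14 \cdot 18\right) - 1894\right) - 140 = \left(\left(-8565 + 2016\right) - 1894\right) - 140 = \left(-6549 - 1894\right) - 140 = -8443 - 140 = -8583$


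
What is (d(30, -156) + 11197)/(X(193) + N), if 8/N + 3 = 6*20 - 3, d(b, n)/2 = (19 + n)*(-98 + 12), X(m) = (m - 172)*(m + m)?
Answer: 1981377/462046 ≈ 4.2883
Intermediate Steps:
X(m) = 2*m*(-172 + m) (X(m) = (-172 + m)*(2*m) = 2*m*(-172 + m))
d(b, n) = -3268 - 172*n (d(b, n) = 2*((19 + n)*(-98 + 12)) = 2*((19 + n)*(-86)) = 2*(-1634 - 86*n) = -3268 - 172*n)
N = 4/57 (N = 8/(-3 + (6*20 - 3)) = 8/(-3 + (120 - 3)) = 8/(-3 + 117) = 8/114 = 8*(1/114) = 4/57 ≈ 0.070175)
(d(30, -156) + 11197)/(X(193) + N) = ((-3268 - 172*(-156)) + 11197)/(2*193*(-172 + 193) + 4/57) = ((-3268 + 26832) + 11197)/(2*193*21 + 4/57) = (23564 + 11197)/(8106 + 4/57) = 34761/(462046/57) = 34761*(57/462046) = 1981377/462046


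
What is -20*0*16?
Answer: 0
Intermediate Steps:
-20*0*16 = 0*16 = 0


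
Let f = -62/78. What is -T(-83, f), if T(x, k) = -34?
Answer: 34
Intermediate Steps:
f = -31/39 (f = -62*1/78 = -31/39 ≈ -0.79487)
-T(-83, f) = -1*(-34) = 34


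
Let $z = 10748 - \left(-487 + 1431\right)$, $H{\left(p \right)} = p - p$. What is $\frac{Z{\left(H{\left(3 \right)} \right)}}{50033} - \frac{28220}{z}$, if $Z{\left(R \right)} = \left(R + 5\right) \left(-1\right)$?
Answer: $- \frac{352995070}{122630883} \approx -2.8785$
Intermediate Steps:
$H{\left(p \right)} = 0$
$Z{\left(R \right)} = -5 - R$ ($Z{\left(R \right)} = \left(5 + R\right) \left(-1\right) = -5 - R$)
$z = 9804$ ($z = 10748 - 944 = 9804$)
$\frac{Z{\left(H{\left(3 \right)} \right)}}{50033} - \frac{28220}{z} = \frac{-5 - 0}{50033} - \frac{28220}{9804} = \left(-5 + 0\right) \frac{1}{50033} - \frac{7055}{2451} = \left(-5\right) \frac{1}{50033} - \frac{7055}{2451} = - \frac{5}{50033} - \frac{7055}{2451} = - \frac{352995070}{122630883}$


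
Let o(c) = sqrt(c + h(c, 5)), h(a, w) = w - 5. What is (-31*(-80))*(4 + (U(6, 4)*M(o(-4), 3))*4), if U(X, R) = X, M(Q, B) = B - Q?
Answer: 188480 - 119040*I ≈ 1.8848e+5 - 1.1904e+5*I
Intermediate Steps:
h(a, w) = -5 + w
o(c) = sqrt(c) (o(c) = sqrt(c + (-5 + 5)) = sqrt(c + 0) = sqrt(c))
(-31*(-80))*(4 + (U(6, 4)*M(o(-4), 3))*4) = (-31*(-80))*(4 + (6*(3 - sqrt(-4)))*4) = 2480*(4 + (6*(3 - 2*I))*4) = 2480*(4 + (18 - 12*I)*4) = 2480*(4 + (72 - 48*I)) = 2480*(76 - 48*I) = 188480 - 119040*I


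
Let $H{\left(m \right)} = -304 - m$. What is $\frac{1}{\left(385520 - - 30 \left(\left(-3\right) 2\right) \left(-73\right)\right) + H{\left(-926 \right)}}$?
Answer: $\frac{1}{399282} \approx 2.5045 \cdot 10^{-6}$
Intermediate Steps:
$\frac{1}{\left(385520 - - 30 \left(\left(-3\right) 2\right) \left(-73\right)\right) + H{\left(-926 \right)}} = \frac{1}{\left(385520 - - 30 \left(\left(-3\right) 2\right) \left(-73\right)\right) - -622} = \frac{1}{\left(385520 - \left(-30\right) \left(-6\right) \left(-73\right)\right) + \left(-304 + 926\right)} = \frac{1}{\left(385520 - 180 \left(-73\right)\right) + 622} = \frac{1}{\left(385520 - -13140\right) + 622} = \frac{1}{\left(385520 + 13140\right) + 622} = \frac{1}{398660 + 622} = \frac{1}{399282}$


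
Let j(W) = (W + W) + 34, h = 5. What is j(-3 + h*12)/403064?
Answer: 37/100766 ≈ 0.00036719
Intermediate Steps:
j(W) = 34 + 2*W (j(W) = 2*W + 34 = 34 + 2*W)
j(-3 + h*12)/403064 = (34 + 2*(-3 + 5*12))/403064 = (34 + 2*(-3 + 60))*(1/403064) = (34 + 2*57)*(1/403064) = (34 + 114)*(1/403064) = 148*(1/403064) = 37/100766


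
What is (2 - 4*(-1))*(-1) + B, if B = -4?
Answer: -10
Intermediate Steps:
(2 - 4*(-1))*(-1) + B = (2 - 4*(-1))*(-1) - 4 = (2 + 4)*(-1) - 4 = 6*(-1) - 4 = -6 - 4 = -10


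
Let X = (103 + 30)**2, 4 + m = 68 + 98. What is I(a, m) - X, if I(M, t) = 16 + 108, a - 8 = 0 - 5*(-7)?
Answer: -17565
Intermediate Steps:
a = 43 (a = 8 + (0 - 5*(-7)) = 8 + (0 + 35) = 8 + 35 = 43)
m = 162 (m = -4 + (68 + 98) = -4 + 166 = 162)
I(M, t) = 124
X = 17689 (X = 133**2 = 17689)
I(a, m) - X = 124 - 1*17689 = 124 - 17689 = -17565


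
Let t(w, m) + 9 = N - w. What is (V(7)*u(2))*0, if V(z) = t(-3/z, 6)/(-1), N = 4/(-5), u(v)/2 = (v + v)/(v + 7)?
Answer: 0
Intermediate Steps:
u(v) = 4*v/(7 + v) (u(v) = 2*((v + v)/(v + 7)) = 2*((2*v)/(7 + v)) = 2*(2*v/(7 + v)) = 4*v/(7 + v))
N = -4/5 (N = 4*(-1/5) = -4/5 ≈ -0.80000)
t(w, m) = -49/5 - w (t(w, m) = -9 + (-4/5 - w) = -49/5 - w)
V(z) = 49/5 - 3/z (V(z) = (-49/5 - (-3)/z)/(-1) = (-49/5 + 3/z)*(-1) = 49/5 - 3/z)
(V(7)*u(2))*0 = ((49/5 - 3/7)*(4*2/(7 + 2)))*0 = ((49/5 - 3*1/7)*(4*2/9))*0 = ((49/5 - 3/7)*(4*2*(1/9)))*0 = ((328/35)*(8/9))*0 = (2624/315)*0 = 0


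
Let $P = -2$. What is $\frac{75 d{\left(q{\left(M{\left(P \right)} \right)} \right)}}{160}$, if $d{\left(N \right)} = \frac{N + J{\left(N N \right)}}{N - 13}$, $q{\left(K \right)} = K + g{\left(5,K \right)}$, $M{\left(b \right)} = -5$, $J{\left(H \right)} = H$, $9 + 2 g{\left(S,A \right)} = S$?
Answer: $- \frac{63}{64} \approx -0.98438$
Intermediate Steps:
$g{\left(S,A \right)} = - \frac{9}{2} + \frac{S}{2}$
$q{\left(K \right)} = -2 + K$ ($q{\left(K \right)} = K + \left(- \frac{9}{2} + \frac{1}{2} \cdot 5\right) = K + \left(- \frac{9}{2} + \frac{5}{2}\right) = K - 2 = -2 + K$)
$d{\left(N \right)} = \frac{N + N^{2}}{-13 + N}$ ($d{\left(N \right)} = \frac{N + N N}{N - 13} = \frac{N + N^{2}}{-13 + N}$)
$\frac{75 d{\left(q{\left(M{\left(P \right)} \right)} \right)}}{160} = \frac{75 \frac{\left(-2 - 5\right) \left(1 - 7\right)}{-13 - 7}}{160} = 75 \left(- \frac{7 \left(1 - 7\right)}{-13 - 7}\right) \frac{1}{160} = 75 \left(\left(-7\right) \frac{1}{-20} \left(-6\right)\right) \frac{1}{160} = 75 \left(\left(-7\right) \left(- \frac{1}{20}\right) \left(-6\right)\right) \frac{1}{160} = 75 \left(- \frac{21}{10}\right) \frac{1}{160} = \left(- \frac{315}{2}\right) \frac{1}{160} = - \frac{63}{64}$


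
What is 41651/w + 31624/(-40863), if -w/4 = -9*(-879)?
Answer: -900898223/431022924 ≈ -2.0901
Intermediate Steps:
w = -31644 (w = -(-36)*(-879) = -4*7911 = -31644)
41651/w + 31624/(-40863) = 41651/(-31644) + 31624/(-40863) = 41651*(-1/31644) + 31624*(-1/40863) = -41651/31644 - 31624/40863 = -900898223/431022924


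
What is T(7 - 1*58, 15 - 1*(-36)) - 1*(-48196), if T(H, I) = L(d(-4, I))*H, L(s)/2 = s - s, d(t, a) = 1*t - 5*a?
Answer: 48196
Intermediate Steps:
d(t, a) = t - 5*a
L(s) = 0 (L(s) = 2*(s - s) = 2*0 = 0)
T(H, I) = 0 (T(H, I) = 0*H = 0)
T(7 - 1*58, 15 - 1*(-36)) - 1*(-48196) = 0 - 1*(-48196) = 0 + 48196 = 48196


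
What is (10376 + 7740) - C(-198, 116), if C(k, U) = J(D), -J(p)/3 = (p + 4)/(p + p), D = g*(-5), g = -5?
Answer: 905887/50 ≈ 18118.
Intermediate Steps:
D = 25 (D = -5*(-5) = 25)
J(p) = -3*(4 + p)/(2*p) (J(p) = -3*(p + 4)/(p + p) = -3*(4 + p)/(2*p))
C(k, U) = -87/50 (C(k, U) = -3/2 - 6/25 = -87/50)
(10376 + 7740) - C(-198, 116) = (10376 + 7740) - 1*(-87/50) = 18116 + 87/50 = 905887/50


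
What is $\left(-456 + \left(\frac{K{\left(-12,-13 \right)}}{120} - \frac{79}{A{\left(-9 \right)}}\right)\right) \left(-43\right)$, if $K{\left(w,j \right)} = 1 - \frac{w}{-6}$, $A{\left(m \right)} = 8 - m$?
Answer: $\frac{40408691}{2040} \approx 19808.0$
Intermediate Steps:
$K{\left(w,j \right)} = 1 + \frac{w}{6}$ ($K{\left(w,j \right)} = 1 - w \left(- \frac{1}{6}\right) = 1 - - \frac{w}{6} = 1 + \frac{w}{6}$)
$\left(-456 + \left(\frac{K{\left(-12,-13 \right)}}{120} - \frac{79}{A{\left(-9 \right)}}\right)\right) \left(-43\right) = \left(-456 + \left(\frac{1 + \frac{1}{6} \left(-12\right)}{120} - \frac{79}{8 - -9}\right)\right) \left(-43\right) = \left(-456 + \left(\left(1 - 2\right) \frac{1}{120} - \frac{79}{8 + 9}\right)\right) \left(-43\right) = \left(-456 - \left(\frac{1}{120} + \frac{79}{17}\right)\right) \left(-43\right) = \left(-456 - \frac{9497}{2040}\right) \left(-43\right) = \left(- \frac{939737}{2040}\right) \left(-43\right) = \frac{40408691}{2040}$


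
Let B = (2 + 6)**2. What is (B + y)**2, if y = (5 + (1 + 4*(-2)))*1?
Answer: 3844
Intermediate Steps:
B = 64 (B = 8**2 = 64)
y = -2 (y = (5 + (1 - 8))*1 = (5 - 7)*1 = -2*1 = -2)
(B + y)**2 = (64 - 2)**2 = 62**2 = 3844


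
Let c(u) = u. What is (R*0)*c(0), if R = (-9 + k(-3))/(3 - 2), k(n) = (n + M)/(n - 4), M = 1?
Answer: 0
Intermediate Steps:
k(n) = (1 + n)/(-4 + n) (k(n) = (n + 1)/(n - 4) = (1 + n)/(-4 + n))
R = -61/7 (R = (-9 + (1 - 3)/(-4 - 3))/(3 - 2) = (-9 - 2/(-7))/1 = (-9 - ⅐*(-2))*1 = (-9 + 2/7)*1 = -61/7*1 = -61/7 ≈ -8.7143)
(R*0)*c(0) = -61/7*0*0 = 0*0 = 0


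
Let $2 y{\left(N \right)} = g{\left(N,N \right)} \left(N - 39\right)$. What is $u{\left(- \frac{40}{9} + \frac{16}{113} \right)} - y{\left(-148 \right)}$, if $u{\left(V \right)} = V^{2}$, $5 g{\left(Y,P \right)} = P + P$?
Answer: $- \frac{28529235484}{5171445} \approx -5516.7$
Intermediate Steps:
$g{\left(Y,P \right)} = \frac{2 P}{5}$ ($g{\left(Y,P \right)} = \frac{P + P}{5} = \frac{2 P}{5}$)
$y{\left(N \right)} = \frac{N \left(-39 + N\right)}{5}$ ($y{\left(N \right)} = \frac{\frac{2 N}{5} \left(N - 39\right)}{2} = \frac{\frac{2 N}{5} \left(-39 + N\right)}{2} = \frac{\frac{2}{5} N \left(-39 + N\right)}{2} = \frac{N \left(-39 + N\right)}{5}$)
$u{\left(- \frac{40}{9} + \frac{16}{113} \right)} - y{\left(-148 \right)} = \left(- \frac{40}{9} + \frac{16}{113}\right)^{2} - \frac{1}{5} \left(-148\right) \left(-39 - 148\right) = \left(\left(-40\right) \frac{1}{9} + 16 \cdot \frac{1}{113}\right)^{2} - \frac{1}{5} \left(-148\right) \left(-187\right) = \left(- \frac{40}{9} + \frac{16}{113}\right)^{2} - \frac{27676}{5} = \left(- \frac{4376}{1017}\right)^{2} - \frac{27676}{5} = \frac{19149376}{1034289} - \frac{27676}{5} = - \frac{28529235484}{5171445}$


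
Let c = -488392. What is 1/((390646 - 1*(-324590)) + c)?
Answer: 1/226844 ≈ 4.4083e-6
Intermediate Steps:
1/((390646 - 1*(-324590)) + c) = 1/((390646 - 1*(-324590)) - 488392) = 1/((390646 + 324590) - 488392) = 1/(715236 - 488392) = 1/226844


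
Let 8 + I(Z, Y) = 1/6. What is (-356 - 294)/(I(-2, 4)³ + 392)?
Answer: 140400/19151 ≈ 7.3312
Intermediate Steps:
I(Z, Y) = -47/6 (I(Z, Y) = -8 + 1/6 = -8 + ⅙ = -47/6)
(-356 - 294)/(I(-2, 4)³ + 392) = (-356 - 294)/((-47/6)³ + 392) = -650/(-103823/216 + 392) = -650/(-19151/216) = -650*(-216/19151) = 140400/19151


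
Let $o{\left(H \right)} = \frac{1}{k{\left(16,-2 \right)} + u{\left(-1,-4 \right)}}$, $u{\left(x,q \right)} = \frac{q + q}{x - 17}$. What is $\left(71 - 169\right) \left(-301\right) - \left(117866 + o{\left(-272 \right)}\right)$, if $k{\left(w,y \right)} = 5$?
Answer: $- \frac{4330041}{49} \approx -88368.0$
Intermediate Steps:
$u{\left(x,q \right)} = \frac{2 q}{-17 + x}$
$o{\left(H \right)} = \frac{9}{49}$ ($o{\left(H \right)} = \frac{1}{5 + 2 \left(-4\right) \frac{1}{-17 - 1}} = \frac{1}{5 + 2 \left(-4\right) \frac{1}{-18}} = \frac{1}{5 + 2 \left(-4\right) \left(- \frac{1}{18}\right)} = \frac{1}{5 + \frac{4}{9}} = \frac{1}{\frac{49}{9}} = \frac{9}{49}$)
$\left(71 - 169\right) \left(-301\right) - \left(117866 + o{\left(-272 \right)}\right) = \left(71 - 169\right) \left(-301\right) - \left(117866 + \frac{9}{49}\right) = \left(-98\right) \left(-301\right) - \frac{5775443}{49} = 29498 - \frac{5775443}{49} = - \frac{4330041}{49}$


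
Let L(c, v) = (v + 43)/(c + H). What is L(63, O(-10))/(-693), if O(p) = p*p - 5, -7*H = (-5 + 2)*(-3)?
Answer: -23/7128 ≈ -0.0032267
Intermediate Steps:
H = -9/7 (H = -(-5 + 2)*(-3)/7 = -(-3)*(-3)/7 = -1/7*9 = -9/7 ≈ -1.2857)
O(p) = -5 + p**2 (O(p) = p**2 - 5 = -5 + p**2)
L(c, v) = (43 + v)/(-9/7 + c) (L(c, v) = (v + 43)/(c - 9/7) = (43 + v)/(-9/7 + c))
L(63, O(-10))/(-693) = (7*(43 + (-5 + (-10)**2))/(-9 + 7*63))/(-693) = (7*(43 + (-5 + 100))/(-9 + 441))*(-1/693) = (7*(43 + 95)/432)*(-1/693) = (7*(1/432)*138)*(-1/693) = (161/72)*(-1/693) = -23/7128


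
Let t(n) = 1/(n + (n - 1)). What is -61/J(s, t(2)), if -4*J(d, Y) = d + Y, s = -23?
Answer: -183/17 ≈ -10.765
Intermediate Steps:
t(n) = 1/(-1 + 2*n) (t(n) = 1/(n + (-1 + n)) = 1/(-1 + 2*n))
J(d, Y) = -Y/4 - d/4 (J(d, Y) = -(d + Y)/4 = -(Y + d)/4 = -Y/4 - d/4)
-61/J(s, t(2)) = -61/(-1/(4*(-1 + 2*2)) - ¼*(-23)) = -61/(-1/(4*(-1 + 4)) + 23/4) = -61/(-¼/3 + 23/4) = -61/(-¼*⅓ + 23/4) = -61/(-1/12 + 23/4) = -61/17/3 = -61*3/17 = -183/17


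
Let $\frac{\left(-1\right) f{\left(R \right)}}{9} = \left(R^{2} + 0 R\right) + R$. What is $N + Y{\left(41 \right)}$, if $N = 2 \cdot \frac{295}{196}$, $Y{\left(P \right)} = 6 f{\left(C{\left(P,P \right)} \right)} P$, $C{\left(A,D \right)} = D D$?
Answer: $- \frac{613475745329}{98} \approx -6.26 \cdot 10^{9}$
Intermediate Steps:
$C{\left(A,D \right)} = D^{2}$
$f{\left(R \right)} = - 9 R - 9 R^{2}$ ($f{\left(R \right)} = - 9 \left(\left(R^{2} + 0 R\right) + R\right) = - 9 \left(\left(R^{2} + 0\right) + R\right) = - 9 \left(R^{2} + R\right) = - 9 \left(R + R^{2}\right) = - 9 R - 9 R^{2}$)
$Y{\left(P \right)} = - 54 P^{3} \left(1 + P^{2}\right)$ ($Y{\left(P \right)} = 6 \left(- 9 P^{2} \left(1 + P^{2}\right)\right) P = - 54 P^{2} \left(1 + P^{2}\right) P = - 54 P^{3} \left(1 + P^{2}\right)$)
$N = \frac{295}{98}$ ($N = 2 \cdot 295 \cdot \frac{1}{196} = 2 \cdot \frac{295}{196} = \frac{295}{98} \approx 3.0102$)
$N + Y{\left(41 \right)} = \frac{295}{98} + 54 \cdot 41^{3} \left(-1 - 41^{2}\right) = \frac{295}{98} + 54 \cdot 68921 \left(-1 - 1681\right) = \frac{295}{98} + 54 \cdot 68921 \left(-1682\right) = \frac{295}{98} - 6259956588 = - \frac{613475745329}{98}$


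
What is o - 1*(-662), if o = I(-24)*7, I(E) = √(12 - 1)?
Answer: 662 + 7*√11 ≈ 685.22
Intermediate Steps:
I(E) = √11
o = 7*√11 (o = √11*7 = 7*√11 ≈ 23.216)
o - 1*(-662) = 7*√11 - 1*(-662) = 7*√11 + 662 = 662 + 7*√11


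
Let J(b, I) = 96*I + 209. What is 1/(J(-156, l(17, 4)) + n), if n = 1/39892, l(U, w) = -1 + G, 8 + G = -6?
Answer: -39892/49107051 ≈ -0.00081235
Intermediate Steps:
G = -14 (G = -8 - 6 = -14)
l(U, w) = -15 (l(U, w) = -1 - 14 = -15)
J(b, I) = 209 + 96*I
n = 1/39892 ≈ 2.5068e-5
1/(J(-156, l(17, 4)) + n) = 1/((209 + 96*(-15)) + 1/39892) = 1/((209 - 1440) + 1/39892) = 1/(-1231 + 1/39892) = 1/(-49107051/39892) = -39892/49107051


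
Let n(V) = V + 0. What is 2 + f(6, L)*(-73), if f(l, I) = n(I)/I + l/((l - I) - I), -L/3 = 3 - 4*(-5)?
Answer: -1777/24 ≈ -74.042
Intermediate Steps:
n(V) = V
L = -69 (L = -3*(3 - 4*(-5)) = -3*(3 + 20) = -3*23 = -69)
f(l, I) = 1 + l/(l - 2*I) (f(l, I) = I/I + l/((l - I) - I) = 1 + l/(l - 2*I))
2 + f(6, L)*(-73) = 2 + (2*(-69 - 1*6)/(-1*6 + 2*(-69)))*(-73) = 2 + (2*(-69 - 6)/(-6 - 138))*(-73) = 2 + (2*(-75)/(-144))*(-73) = 2 + (2*(-1/144)*(-75))*(-73) = 2 + (25/24)*(-73) = 2 - 1825/24 = -1777/24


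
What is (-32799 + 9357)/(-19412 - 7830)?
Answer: 11721/13621 ≈ 0.86051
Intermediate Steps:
(-32799 + 9357)/(-19412 - 7830) = -23442/(-27242) = -23442*(-1/27242) = 11721/13621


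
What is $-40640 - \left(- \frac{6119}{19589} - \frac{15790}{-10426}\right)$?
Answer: $- \frac{4150176209288}{102117457} \approx -40641.0$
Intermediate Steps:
$-40640 - \left(- \frac{6119}{19589} - \frac{15790}{-10426}\right) = -40640 - \left(\left(-6119\right) \frac{1}{19589} - - \frac{7895}{5213}\right) = -40640 - \left(- \frac{6119}{19589} + \frac{7895}{5213}\right) = -40640 - \frac{122756808}{102117457} = - \frac{4150176209288}{102117457}$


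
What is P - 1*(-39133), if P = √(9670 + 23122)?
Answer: 39133 + 2*√8198 ≈ 39314.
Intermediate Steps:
P = 2*√8198 (P = √32792 = 2*√8198 ≈ 181.09)
P - 1*(-39133) = 2*√8198 - 1*(-39133) = 2*√8198 + 39133 = 39133 + 2*√8198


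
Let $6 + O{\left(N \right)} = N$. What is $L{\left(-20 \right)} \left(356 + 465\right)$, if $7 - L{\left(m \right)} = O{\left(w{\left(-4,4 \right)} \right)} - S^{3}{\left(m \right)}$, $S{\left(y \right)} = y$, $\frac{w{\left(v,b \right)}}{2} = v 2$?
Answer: $-6544191$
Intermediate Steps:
$w{\left(v,b \right)} = 4 v$ ($w{\left(v,b \right)} = 2 v 2 = 2 \cdot 2 v = 4 v$)
$O{\left(N \right)} = -6 + N$
$L{\left(m \right)} = 29 + m^{3}$ ($L{\left(m \right)} = 7 - \left(\left(-6 + 4 \left(-4\right)\right) - m^{3}\right) = 7 - \left(\left(-6 - 16\right) - m^{3}\right) = 7 - \left(-22 - m^{3}\right) = 7 + \left(22 + m^{3}\right) = 29 + m^{3}$)
$L{\left(-20 \right)} \left(356 + 465\right) = \left(29 + \left(-20\right)^{3}\right) \left(356 + 465\right) = \left(29 - 8000\right) 821 = \left(-7971\right) 821 = -6544191$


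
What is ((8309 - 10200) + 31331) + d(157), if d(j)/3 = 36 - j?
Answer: 29077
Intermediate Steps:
d(j) = 108 - 3*j (d(j) = 3*(36 - j) = 108 - 3*j)
((8309 - 10200) + 31331) + d(157) = ((8309 - 10200) + 31331) + (108 - 3*157) = (-1891 + 31331) + (108 - 471) = 29440 - 363 = 29077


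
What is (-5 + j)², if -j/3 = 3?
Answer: 196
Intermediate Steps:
j = -9 (j = -3*3 = -9)
(-5 + j)² = (-5 - 9)² = (-14)² = 196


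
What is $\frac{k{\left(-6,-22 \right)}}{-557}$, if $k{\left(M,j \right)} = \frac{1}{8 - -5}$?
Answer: $- \frac{1}{7241} \approx -0.0001381$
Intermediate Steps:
$k{\left(M,j \right)} = \frac{1}{13}$ ($k{\left(M,j \right)} = \frac{1}{8 + 5} = \frac{1}{13}$)
$\frac{k{\left(-6,-22 \right)}}{-557} = \frac{1}{13 \left(-557\right)} = \frac{1}{13} \left(- \frac{1}{557}\right) = - \frac{1}{7241}$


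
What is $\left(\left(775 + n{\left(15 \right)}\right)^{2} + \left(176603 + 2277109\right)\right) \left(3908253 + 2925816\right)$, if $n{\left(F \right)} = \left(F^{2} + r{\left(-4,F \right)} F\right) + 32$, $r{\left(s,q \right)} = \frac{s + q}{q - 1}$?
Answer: $\frac{4746037589959149}{196} \approx 2.4214 \cdot 10^{13}$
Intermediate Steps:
$r{\left(s,q \right)} = \frac{q + s}{-1 + q}$
$n{\left(F \right)} = 32 + F^{2} + \frac{F \left(-4 + F\right)}{-1 + F}$ ($n{\left(F \right)} = \left(F^{2} + \frac{F - 4}{-1 + F} F\right) + 32 = \left(F^{2} + \frac{-4 + F}{-1 + F} F\right) + 32 = \left(F^{2} + \frac{F \left(-4 + F\right)}{-1 + F}\right) + 32 = 32 + F^{2} + \frac{F \left(-4 + F\right)}{-1 + F}$)
$\left(\left(775 + n{\left(15 \right)}\right)^{2} + \left(176603 + 2277109\right)\right) \left(3908253 + 2925816\right) = \left(\left(775 + \frac{-32 + 15^{3} + 28 \cdot 15}{-1 + 15}\right)^{2} + \left(176603 + 2277109\right)\right) \left(3908253 + 2925816\right) = \left(\left(775 + \frac{-32 + 3375 + 420}{14}\right)^{2} + 2453712\right) 6834069 = \left(\left(775 + \frac{1}{14} \cdot 3763\right)^{2} + 2453712\right) 6834069 = \left(\left(775 + \frac{3763}{14}\right)^{2} + 2453712\right) 6834069 = \left(\left(\frac{14613}{14}\right)^{2} + 2453712\right) 6834069 = \left(\frac{213539769}{196} + 2453712\right) 6834069 = \frac{694467321}{196} \cdot 6834069 = \frac{4746037589959149}{196}$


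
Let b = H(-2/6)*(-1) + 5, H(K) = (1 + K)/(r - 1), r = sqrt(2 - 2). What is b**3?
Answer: 4913/27 ≈ 181.96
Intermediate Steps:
r = 0 (r = sqrt(0) = 0)
H(K) = -1 - K (H(K) = (1 + K)/(0 - 1) = (1 + K)/(-1) = (1 + K)*(-1) = -1 - K)
b = 17/3 (b = (-1 - (-2)/6)*(-1) + 5 = (-1 - 1*(-1/3))*(-1) + 5 = (-1 + 1/3)*(-1) + 5 = -2/3*(-1) + 5 = 2/3 + 5 = 17/3 ≈ 5.6667)
b**3 = (17/3)**3 = 4913/27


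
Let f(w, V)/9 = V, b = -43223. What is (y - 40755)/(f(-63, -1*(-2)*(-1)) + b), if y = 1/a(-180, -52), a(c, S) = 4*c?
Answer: 29343601/31133520 ≈ 0.94251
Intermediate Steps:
f(w, V) = 9*V
y = -1/720 (y = 1/(4*(-180)) = 1/(-720) = -1/720 ≈ -0.0013889)
(y - 40755)/(f(-63, -1*(-2)*(-1)) + b) = (-1/720 - 40755)/(9*(-1*(-2)*(-1)) - 43223) = -29343601/(720*(9*(2*(-1)) - 43223)) = -29343601/(720*(9*(-2) - 43223)) = -29343601/(720*(-18 - 43223)) = -29343601/720/(-43241) = -29343601/720*(-1/43241) = 29343601/31133520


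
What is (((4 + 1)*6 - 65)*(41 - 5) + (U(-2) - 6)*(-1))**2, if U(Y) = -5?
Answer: 1560001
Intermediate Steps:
(((4 + 1)*6 - 65)*(41 - 5) + (U(-2) - 6)*(-1))**2 = (((4 + 1)*6 - 65)*(41 - 5) + (-5 - 6)*(-1))**2 = ((5*6 - 65)*36 - 11*(-1))**2 = ((30 - 65)*36 + 11)**2 = (-35*36 + 11)**2 = (-1260 + 11)**2 = (-1249)**2 = 1560001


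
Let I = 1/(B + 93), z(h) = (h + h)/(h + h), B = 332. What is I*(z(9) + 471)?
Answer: 472/425 ≈ 1.1106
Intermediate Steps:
z(h) = 1 (z(h) = (2*h)/((2*h)) = (2*h)*(1/(2*h)) = 1)
I = 1/425 (I = 1/(332 + 93) = 1/425 ≈ 0.0023529)
I*(z(9) + 471) = (1 + 471)/425 = (1/425)*472 = 472/425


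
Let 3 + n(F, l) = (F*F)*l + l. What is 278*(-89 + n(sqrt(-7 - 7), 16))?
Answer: -83400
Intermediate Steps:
n(F, l) = -3 + l + l*F**2 (n(F, l) = -3 + ((F*F)*l + l) = -3 + (F**2*l + l) = -3 + (l*F**2 + l) = -3 + (l + l*F**2) = -3 + l + l*F**2)
278*(-89 + n(sqrt(-7 - 7), 16)) = 278*(-89 + (-3 + 16 + 16*(sqrt(-7 - 7))**2)) = 278*(-89 + (-3 + 16 + 16*(sqrt(-14))**2)) = 278*(-89 + (-3 + 16 + 16*(I*sqrt(14))**2)) = 278*(-89 + (-3 + 16 + 16*(-14))) = 278*(-89 + (-3 + 16 - 224)) = 278*(-89 - 211) = 278*(-300) = -83400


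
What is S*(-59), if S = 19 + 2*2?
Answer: -1357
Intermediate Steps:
S = 23 (S = 19 + 4 = 23)
S*(-59) = 23*(-59) = -1357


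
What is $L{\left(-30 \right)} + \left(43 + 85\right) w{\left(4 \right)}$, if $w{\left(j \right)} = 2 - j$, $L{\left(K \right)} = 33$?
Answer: $-223$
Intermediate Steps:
$L{\left(-30 \right)} + \left(43 + 85\right) w{\left(4 \right)} = 33 + \left(43 + 85\right) \left(2 - 4\right) = 33 + 128 \left(2 - 4\right) = 33 + 128 \left(-2\right) = 33 - 256 = -223$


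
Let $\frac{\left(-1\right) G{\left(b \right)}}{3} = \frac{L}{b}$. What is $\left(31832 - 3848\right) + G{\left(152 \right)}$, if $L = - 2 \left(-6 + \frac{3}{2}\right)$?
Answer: $\frac{4253541}{152} \approx 27984.0$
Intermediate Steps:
$L = 9$ ($L = - 2 \left(-6 + 3 \cdot \frac{1}{2}\right) = - 2 \left(-6 + \frac{3}{2}\right) = \left(-2\right) \left(- \frac{9}{2}\right) = 9$)
$G{\left(b \right)} = - \frac{27}{b}$ ($G{\left(b \right)} = - 3 \frac{9}{b} = - \frac{27}{b}$)
$\left(31832 - 3848\right) + G{\left(152 \right)} = \left(31832 - 3848\right) - \frac{27}{152} = 27984 - \frac{27}{152} = \frac{4253541}{152}$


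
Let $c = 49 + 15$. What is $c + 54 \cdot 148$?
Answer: $8056$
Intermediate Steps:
$c = 64$
$c + 54 \cdot 148 = 64 + 54 \cdot 148 = 64 + 7992 = 8056$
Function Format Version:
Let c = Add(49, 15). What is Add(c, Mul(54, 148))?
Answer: 8056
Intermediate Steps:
c = 64
Add(c, Mul(54, 148)) = Add(64, Mul(54, 148)) = Add(64, 7992) = 8056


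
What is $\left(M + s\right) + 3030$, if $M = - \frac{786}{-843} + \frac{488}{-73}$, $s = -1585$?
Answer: $\frac{29523283}{20513} \approx 1439.2$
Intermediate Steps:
$M = - \frac{118002}{20513}$ ($M = \left(-786\right) \left(- \frac{1}{843}\right) + 488 \left(- \frac{1}{73}\right) = \frac{262}{281} - \frac{488}{73} = - \frac{118002}{20513} \approx -5.7525$)
$\left(M + s\right) + 3030 = \left(- \frac{118002}{20513} - 1585\right) + 3030 = - \frac{32631107}{20513} + 3030 = \frac{29523283}{20513}$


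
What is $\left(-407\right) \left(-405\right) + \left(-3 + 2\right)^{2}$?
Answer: $164836$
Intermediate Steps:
$\left(-407\right) \left(-405\right) + \left(-3 + 2\right)^{2} = 164835 + \left(-1\right)^{2} = 164835 + 1 = 164836$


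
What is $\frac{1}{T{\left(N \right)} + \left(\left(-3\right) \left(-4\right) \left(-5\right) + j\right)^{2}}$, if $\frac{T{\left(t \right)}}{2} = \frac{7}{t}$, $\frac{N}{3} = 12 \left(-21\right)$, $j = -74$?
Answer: $\frac{54}{969623} \approx 5.5692 \cdot 10^{-5}$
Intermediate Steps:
$N = -756$ ($N = 3 \cdot 12 \left(-21\right) = 3 \left(-252\right) = -756$)
$T{\left(t \right)} = \frac{14}{t}$ ($T{\left(t \right)} = 2 \frac{7}{t} = \frac{14}{t}$)
$\frac{1}{T{\left(N \right)} + \left(\left(-3\right) \left(-4\right) \left(-5\right) + j\right)^{2}} = \frac{1}{\frac{14}{-756} + \left(\left(-3\right) \left(-4\right) \left(-5\right) - 74\right)^{2}} = \frac{1}{14 \left(- \frac{1}{756}\right) + \left(12 \left(-5\right) - 74\right)^{2}} = \frac{1}{- \frac{1}{54} + \left(-60 - 74\right)^{2}} = \frac{1}{- \frac{1}{54} + \left(-134\right)^{2}} = \frac{1}{- \frac{1}{54} + 17956} = \frac{1}{\frac{969623}{54}} = \frac{54}{969623}$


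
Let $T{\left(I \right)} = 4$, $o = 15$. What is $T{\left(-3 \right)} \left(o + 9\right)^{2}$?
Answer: $2304$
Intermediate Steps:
$T{\left(-3 \right)} \left(o + 9\right)^{2} = 4 \left(15 + 9\right)^{2} = 4 \cdot 24^{2} = 4 \cdot 576 = 2304$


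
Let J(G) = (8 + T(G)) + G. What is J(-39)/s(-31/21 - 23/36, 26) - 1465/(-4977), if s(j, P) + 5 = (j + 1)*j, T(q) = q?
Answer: 22369907915/834876819 ≈ 26.794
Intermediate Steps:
s(j, P) = -5 + j*(1 + j) (s(j, P) = -5 + (j + 1)*j = -5 + (1 + j)*j = -5 + j*(1 + j))
J(G) = 8 + 2*G (J(G) = (8 + G) + G = 8 + 2*G)
J(-39)/s(-31/21 - 23/36, 26) - 1465/(-4977) = (8 + 2*(-39))/(-5 + (-31/21 - 23/36) + (-31/21 - 23/36)²) - 1465/(-4977) = (8 - 78)/(-5 + (-31*1/21 - 23*1/36) + (-31*1/21 - 23*1/36)²) - 1465*(-1/4977) = -70/(-5 + (-31/21 - 23/36) + (-31/21 - 23/36)²) + 1465/4977 = -70/(-5 - 533/252 + (-533/252)²) + 1465/4977 = -70/(-5 - 533/252 + 284089/63504) + 1465/4977 = -70/(-167747/63504) + 1465/4977 = -70*(-63504/167747) + 1465/4977 = 4445280/167747 + 1465/4977 = 22369907915/834876819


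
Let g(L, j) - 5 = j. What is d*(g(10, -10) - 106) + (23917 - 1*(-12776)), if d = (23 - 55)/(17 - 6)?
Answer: 407175/11 ≈ 37016.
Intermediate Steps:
g(L, j) = 5 + j
d = -32/11 ≈ -2.9091
d*(g(10, -10) - 106) + (23917 - 1*(-12776)) = -32*((5 - 10) - 106)/11 + (23917 - 1*(-12776)) = -32*(-5 - 106)/11 + (23917 + 12776) = -32/11*(-111) + 36693 = 3552/11 + 36693 = 407175/11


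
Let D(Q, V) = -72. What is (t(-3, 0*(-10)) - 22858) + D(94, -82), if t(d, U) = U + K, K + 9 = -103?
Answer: -23042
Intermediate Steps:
K = -112 (K = -9 - 103 = -112)
t(d, U) = -112 + U (t(d, U) = U - 112 = -112 + U)
(t(-3, 0*(-10)) - 22858) + D(94, -82) = ((-112 + 0*(-10)) - 22858) - 72 = ((-112 + 0) - 22858) - 72 = (-112 - 22858) - 72 = -22970 - 72 = -23042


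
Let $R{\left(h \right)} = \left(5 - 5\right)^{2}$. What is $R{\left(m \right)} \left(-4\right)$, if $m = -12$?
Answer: $0$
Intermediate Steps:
$R{\left(h \right)} = 0$ ($R{\left(h \right)} = 0^{2} = 0$)
$R{\left(m \right)} \left(-4\right) = 0 \left(-4\right) = 0$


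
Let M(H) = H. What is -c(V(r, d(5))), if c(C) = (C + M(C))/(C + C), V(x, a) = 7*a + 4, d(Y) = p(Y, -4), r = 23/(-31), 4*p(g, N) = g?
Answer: -1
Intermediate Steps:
p(g, N) = g/4
r = -23/31 (r = 23*(-1/31) = -23/31 ≈ -0.74194)
d(Y) = Y/4
V(x, a) = 4 + 7*a
c(C) = 1 (c(C) = (C + C)/(C + C) = (2*C)/((2*C)) = (2*C)*(1/(2*C)) = 1)
-c(V(r, d(5))) = -1*1 = -1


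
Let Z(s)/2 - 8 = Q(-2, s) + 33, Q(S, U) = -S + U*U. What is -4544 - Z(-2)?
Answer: -4638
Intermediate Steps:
Q(S, U) = U² - S (Q(S, U) = -S + U² = U² - S)
Z(s) = 86 + 2*s² (Z(s) = 16 + 2*((s² - 1*(-2)) + 33) = 16 + 2*((s² + 2) + 33) = 16 + 2*((2 + s²) + 33) = 16 + 2*(35 + s²) = 16 + (70 + 2*s²) = 86 + 2*s²)
-4544 - Z(-2) = -4544 - (86 + 2*(-2)²) = -4544 - (86 + 2*4) = -4544 - (86 + 8) = -4544 - 1*94 = -4544 - 94 = -4638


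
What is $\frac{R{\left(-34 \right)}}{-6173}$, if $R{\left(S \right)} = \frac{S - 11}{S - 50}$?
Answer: $- \frac{15}{172844} \approx -8.6783 \cdot 10^{-5}$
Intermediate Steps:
$R{\left(S \right)} = \frac{-11 + S}{-50 + S}$
$\frac{R{\left(-34 \right)}}{-6173} = \frac{\frac{1}{-50 - 34} \left(-11 - 34\right)}{-6173} = \frac{1}{-84} \left(-45\right) \left(- \frac{1}{6173}\right) = \left(- \frac{1}{84}\right) \left(-45\right) \left(- \frac{1}{6173}\right) = \frac{15}{28} \left(- \frac{1}{6173}\right) = - \frac{15}{172844}$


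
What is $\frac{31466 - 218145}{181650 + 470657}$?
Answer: $- \frac{186679}{652307} \approx -0.28618$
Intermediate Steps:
$\frac{31466 - 218145}{181650 + 470657} = - \frac{186679}{652307}$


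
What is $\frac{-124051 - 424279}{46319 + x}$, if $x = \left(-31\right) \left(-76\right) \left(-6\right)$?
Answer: $- \frac{548330}{32183} \approx -17.038$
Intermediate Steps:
$x = -14136$ ($x = 2356 \left(-6\right) = -14136$)
$\frac{-124051 - 424279}{46319 + x} = \frac{-124051 - 424279}{46319 - 14136} = - \frac{548330}{32183}$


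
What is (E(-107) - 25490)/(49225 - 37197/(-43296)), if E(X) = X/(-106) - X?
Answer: -19414583056/37652662747 ≈ -0.51562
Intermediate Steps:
E(X) = -107*X/106 (E(X) = X*(-1/106) - X = -X/106 - X = -107*X/106)
(E(-107) - 25490)/(49225 - 37197/(-43296)) = (-107/106*(-107) - 25490)/(49225 - 37197/(-43296)) = (11449/106 - 25490)/(49225 - 37197*(-1/43296)) = -2690491/(106*(49225 + 12399/14432)) = -2690491/(106*710427599/14432) = -2690491/106*14432/710427599 = -19414583056/37652662747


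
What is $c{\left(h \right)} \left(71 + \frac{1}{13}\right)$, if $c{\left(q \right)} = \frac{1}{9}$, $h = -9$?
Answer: $\frac{308}{39} \approx 7.8974$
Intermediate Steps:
$c{\left(q \right)} = \frac{1}{9}$
$c{\left(h \right)} \left(71 + \frac{1}{13}\right) = \frac{71 + \frac{1}{13}}{9} = \frac{1}{9} \cdot \frac{924}{13} = \frac{308}{39}$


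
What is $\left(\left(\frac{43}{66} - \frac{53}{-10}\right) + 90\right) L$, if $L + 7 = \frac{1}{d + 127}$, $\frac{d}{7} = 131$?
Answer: $- \frac{28921106}{43065} \approx -671.57$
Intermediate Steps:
$d = 917$ ($d = 7 \cdot 131 = 917$)
$L = - \frac{7307}{1044}$ ($L = -7 + \frac{1}{917 + 127} = -7 + \frac{1}{1044} = - \frac{7307}{1044} \approx -6.999$)
$\left(\left(\frac{43}{66} - \frac{53}{-10}\right) + 90\right) L = \left(\left(\frac{43}{66} - \frac{53}{-10}\right) + 90\right) \left(- \frac{7307}{1044}\right) = \left(\left(43 \cdot \frac{1}{66} - - \frac{53}{10}\right) + 90\right) \left(- \frac{7307}{1044}\right) = \left(\left(\frac{43}{66} + \frac{53}{10}\right) + 90\right) \left(- \frac{7307}{1044}\right) = \left(\frac{982}{165} + 90\right) \left(- \frac{7307}{1044}\right) = \frac{15832}{165} \left(- \frac{7307}{1044}\right) = - \frac{28921106}{43065}$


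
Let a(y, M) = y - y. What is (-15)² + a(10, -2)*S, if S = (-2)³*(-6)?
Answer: 225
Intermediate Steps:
a(y, M) = 0
S = 48 (S = -8*(-6) = 48)
(-15)² + a(10, -2)*S = (-15)² + 0*48 = 225 + 0 = 225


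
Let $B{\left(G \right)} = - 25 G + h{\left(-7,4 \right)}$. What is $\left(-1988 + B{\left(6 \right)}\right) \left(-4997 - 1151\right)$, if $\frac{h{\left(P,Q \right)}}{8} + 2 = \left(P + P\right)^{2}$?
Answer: $3602728$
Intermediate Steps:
$h{\left(P,Q \right)} = -16 + 32 P^{2}$ ($h{\left(P,Q \right)} = -16 + 8 \left(P + P\right)^{2} = -16 + 8 \left(2 P\right)^{2} = -16 + 8 \cdot 4 P^{2} = -16 + 32 P^{2}$)
$B{\left(G \right)} = 1552 - 25 G$ ($B{\left(G \right)} = - 25 G - \left(16 - 32 \left(-7\right)^{2}\right) = - 25 G + \left(-16 + 32 \cdot 49\right) = - 25 G + \left(-16 + 1568\right) = - 25 G + 1552 = 1552 - 25 G$)
$\left(-1988 + B{\left(6 \right)}\right) \left(-4997 - 1151\right) = \left(-1988 + \left(1552 - 150\right)\right) \left(-4997 - 1151\right) = \left(-1988 + \left(1552 - 150\right)\right) \left(-6148\right) = \left(-1988 + 1402\right) \left(-6148\right) = \left(-586\right) \left(-6148\right) = 3602728$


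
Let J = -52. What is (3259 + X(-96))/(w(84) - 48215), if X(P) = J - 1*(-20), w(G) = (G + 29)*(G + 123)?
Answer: -3227/24824 ≈ -0.13000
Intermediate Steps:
w(G) = (29 + G)*(123 + G)
X(P) = -32 (X(P) = -52 - 1*(-20) = -52 + 20 = -32)
(3259 + X(-96))/(w(84) - 48215) = (3259 - 32)/((3567 + 84² + 152*84) - 48215) = 3227/((3567 + 7056 + 12768) - 48215) = 3227/(23391 - 48215) = 3227/(-24824) = 3227*(-1/24824) = -3227/24824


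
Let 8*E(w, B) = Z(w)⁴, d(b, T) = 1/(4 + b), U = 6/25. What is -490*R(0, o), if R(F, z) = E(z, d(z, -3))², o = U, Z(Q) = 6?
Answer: -12859560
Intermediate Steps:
U = 6/25 (U = 6*(1/25) = 6/25 ≈ 0.24000)
o = 6/25 ≈ 0.24000
E(w, B) = 162 (E(w, B) = (⅛)*6⁴ = (⅛)*1296 = 162)
R(F, z) = 26244 (R(F, z) = 162² = 26244)
-490*R(0, o) = -490*26244 = -12859560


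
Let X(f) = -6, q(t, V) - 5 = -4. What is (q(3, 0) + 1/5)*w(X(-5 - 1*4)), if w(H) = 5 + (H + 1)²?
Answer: 36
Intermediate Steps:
q(t, V) = 1 (q(t, V) = 5 - 4 = 1)
w(H) = 5 + (1 + H)²
(q(3, 0) + 1/5)*w(X(-5 - 1*4)) = (1 + 1/5)*(5 + (1 - 6)²) = (1 + 1*(⅕))*(5 + (-5)²) = (1 + ⅕)*(5 + 25) = (6/5)*30 = 36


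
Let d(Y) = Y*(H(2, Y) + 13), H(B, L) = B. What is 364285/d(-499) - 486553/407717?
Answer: -30433407310/610352349 ≈ -49.862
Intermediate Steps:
d(Y) = 15*Y (d(Y) = Y*(2 + 13) = Y*15 = 15*Y)
364285/d(-499) - 486553/407717 = 364285/((15*(-499))) - 486553/407717 = 364285/(-7485) - 486553*1/407717 = 364285*(-1/7485) - 486553/407717 = -72857/1497 - 486553/407717 = -30433407310/610352349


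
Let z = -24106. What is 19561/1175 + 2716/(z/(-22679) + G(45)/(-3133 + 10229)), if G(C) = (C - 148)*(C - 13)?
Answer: 32216271351307/7072485975 ≈ 4555.2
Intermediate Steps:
G(C) = (-148 + C)*(-13 + C)
19561/1175 + 2716/(z/(-22679) + G(45)/(-3133 + 10229)) = 19561/1175 + 2716/(-24106/(-22679) + (1924 + 45**2 - 161*45)/(-3133 + 10229)) = 19561*(1/1175) + 2716/(-24106*(-1/22679) + (1924 + 2025 - 7245)/7096) = 19561/1175 + 2716/(24106/22679 - 3296*1/7096) = 19561/1175 + 2716/(24106/22679 - 412/887) = 19561/1175 + 2716/(12038274/20116273) = 19561/1175 + 2716*(20116273/12038274) = 19561/1175 + 27317898734/6019137 = 32216271351307/7072485975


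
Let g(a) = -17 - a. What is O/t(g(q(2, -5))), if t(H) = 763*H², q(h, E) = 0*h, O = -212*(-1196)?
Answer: 253552/220507 ≈ 1.1499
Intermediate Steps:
O = 253552
q(h, E) = 0
O/t(g(q(2, -5))) = 253552/((763*(-17 - 1*0)²)) = 253552/((763*(-17 + 0)²)) = 253552/((763*(-17)²)) = 253552/((763*289)) = 253552/220507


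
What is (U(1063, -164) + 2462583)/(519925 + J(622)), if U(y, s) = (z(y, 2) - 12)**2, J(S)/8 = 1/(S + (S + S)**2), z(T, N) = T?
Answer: 2761282223536/402463024079 ≈ 6.8610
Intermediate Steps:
J(S) = 8/(S + 4*S**2) (J(S) = 8/(S + (S + S)**2) = 8/(S + (2*S)**2) = 8/(S + 4*S**2))
U(y, s) = (-12 + y)**2 (U(y, s) = (y - 12)**2 = (-12 + y)**2)
(U(1063, -164) + 2462583)/(519925 + J(622)) = ((-12 + 1063)**2 + 2462583)/(519925 + 8/(622*(1 + 4*622))) = (1051**2 + 2462583)/(519925 + 8*(1/622)/(1 + 2488)) = (1104601 + 2462583)/(519925 + 8*(1/622)/2489) = 3567184/(519925 + 8*(1/622)*(1/2489)) = 3567184/(519925 + 4/774079) = 3567184/(402463024079/774079) = 3567184*(774079/402463024079) = 2761282223536/402463024079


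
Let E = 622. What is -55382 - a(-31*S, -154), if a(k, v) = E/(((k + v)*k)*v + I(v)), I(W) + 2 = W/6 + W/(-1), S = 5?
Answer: -1225443659536/22127111 ≈ -55382.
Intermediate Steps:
I(W) = -2 - 5*W/6 (I(W) = -2 + (W/6 + W/(-1)) = -2 + (W*(1/6) + W*(-1)) = -2 + (W/6 - W) = -2 - 5*W/6)
a(k, v) = 622/(-2 - 5*v/6 + k*v*(k + v)) (a(k, v) = 622/(((k + v)*k)*v + (-2 - 5*v/6)) = 622/((k*(k + v))*v + (-2 - 5*v/6)) = 622/(k*v*(k + v) + (-2 - 5*v/6)) = 622/(-2 - 5*v/6 + k*v*(k + v)))
-55382 - a(-31*S, -154) = -55382 - 3732/(-12 - 5*(-154) + 6*(-31*5)*(-154)**2 + 6*(-154)*(-31*5)**2) = -55382 - 3732/(-12 + 770 + 6*(-155)*23716 + 6*(-154)*(-155)**2) = -55382 - 3732/(-12 + 770 - 22055880 + 6*(-154)*24025) = -55382 - 3732/(-12 + 770 - 22055880 - 22199100) = -55382 - 3732/(-44254222) = -55382 - 3732*(-1)/44254222 = -55382 - 1*(-1866/22127111) = -55382 + 1866/22127111 = -1225443659536/22127111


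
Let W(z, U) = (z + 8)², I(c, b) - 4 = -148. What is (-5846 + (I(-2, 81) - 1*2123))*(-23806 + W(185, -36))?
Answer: -109063059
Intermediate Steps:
I(c, b) = -144 (I(c, b) = 4 - 148 = -144)
W(z, U) = (8 + z)²
(-5846 + (I(-2, 81) - 1*2123))*(-23806 + W(185, -36)) = (-5846 + (-144 - 1*2123))*(-23806 + (8 + 185)²) = (-5846 + (-144 - 2123))*(-23806 + 193²) = (-5846 - 2267)*(-23806 + 37249) = -8113*13443 = -109063059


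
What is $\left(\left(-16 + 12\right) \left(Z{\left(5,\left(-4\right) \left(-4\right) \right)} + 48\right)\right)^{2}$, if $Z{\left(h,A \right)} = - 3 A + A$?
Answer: $4096$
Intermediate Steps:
$Z{\left(h,A \right)} = - 2 A$
$\left(\left(-16 + 12\right) \left(Z{\left(5,\left(-4\right) \left(-4\right) \right)} + 48\right)\right)^{2} = \left(\left(-16 + 12\right) \left(- 2 \left(\left(-4\right) \left(-4\right)\right) + 48\right)\right)^{2} = \left(- 4 \left(\left(-2\right) 16 + 48\right)\right)^{2} = \left(- 4 \left(-32 + 48\right)\right)^{2} = \left(\left(-4\right) 16\right)^{2} = \left(-64\right)^{2} = 4096$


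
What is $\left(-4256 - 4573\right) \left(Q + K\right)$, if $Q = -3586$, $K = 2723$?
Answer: $7619427$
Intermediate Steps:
$\left(-4256 - 4573\right) \left(Q + K\right) = \left(-4256 - 4573\right) \left(-3586 + 2723\right) = \left(-8829\right) \left(-863\right) = 7619427$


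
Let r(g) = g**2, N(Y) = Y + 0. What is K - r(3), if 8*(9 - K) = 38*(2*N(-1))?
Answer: 19/2 ≈ 9.5000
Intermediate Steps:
N(Y) = Y
K = 37/2 (K = 9 - 19*2*(-1)/4 = 9 - 19*(-2)/4 = 9 - 1/8*(-76) = 9 + 19/2 = 37/2 ≈ 18.500)
K - r(3) = 37/2 - 1*3**2 = 37/2 - 1*9 = 37/2 - 9 = 19/2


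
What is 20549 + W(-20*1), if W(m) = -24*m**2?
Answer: 10949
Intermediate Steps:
20549 + W(-20*1) = 20549 - 24*(-20*1)**2 = 20549 - 24*(-20)**2 = 20549 - 24*400 = 20549 - 9600 = 10949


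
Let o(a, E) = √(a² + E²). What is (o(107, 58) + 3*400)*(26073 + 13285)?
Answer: 47229600 + 39358*√14813 ≈ 5.2020e+7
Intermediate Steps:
o(a, E) = √(E² + a²)
(o(107, 58) + 3*400)*(26073 + 13285) = (√(58² + 107²) + 3*400)*(26073 + 13285) = (√(3364 + 11449) + 1200)*39358 = (√14813 + 1200)*39358 = (1200 + √14813)*39358 = 47229600 + 39358*√14813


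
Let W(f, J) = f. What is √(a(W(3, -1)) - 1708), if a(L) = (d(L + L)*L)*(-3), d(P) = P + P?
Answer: 2*I*√454 ≈ 42.615*I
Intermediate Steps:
d(P) = 2*P
a(L) = -12*L² (a(L) = ((2*(L + L))*L)*(-3) = ((2*(2*L))*L)*(-3) = ((4*L)*L)*(-3) = (4*L²)*(-3) = -12*L²)
√(a(W(3, -1)) - 1708) = √(-12*3² - 1708) = √(-12*9 - 1708) = √(-108 - 1708) = √(-1816) = 2*I*√454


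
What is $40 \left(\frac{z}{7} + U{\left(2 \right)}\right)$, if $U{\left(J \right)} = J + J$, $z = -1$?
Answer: $\frac{1080}{7} \approx 154.29$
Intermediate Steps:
$U{\left(J \right)} = 2 J$
$40 \left(\frac{z}{7} + U{\left(2 \right)}\right) = 40 \left(- \frac{1}{7} + 2 \cdot 2\right) = 40 \left(\left(-1\right) \frac{1}{7} + 4\right) = 40 \left(- \frac{1}{7} + 4\right) = 40 \cdot \frac{27}{7} = \frac{1080}{7}$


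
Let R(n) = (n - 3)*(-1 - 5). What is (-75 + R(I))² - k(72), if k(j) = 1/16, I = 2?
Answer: 76175/16 ≈ 4760.9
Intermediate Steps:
R(n) = 18 - 6*n (R(n) = (-3 + n)*(-6) = 18 - 6*n)
k(j) = 1/16
(-75 + R(I))² - k(72) = (-75 + (18 - 6*2))² - 1*1/16 = (-75 + (18 - 12))² - 1/16 = (-75 + 6)² - 1/16 = (-69)² - 1/16 = 4761 - 1/16 = 76175/16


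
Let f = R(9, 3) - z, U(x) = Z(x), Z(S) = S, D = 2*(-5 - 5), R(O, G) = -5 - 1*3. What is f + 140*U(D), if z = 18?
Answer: -2826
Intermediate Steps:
R(O, G) = -8 (R(O, G) = -5 - 3 = -8)
D = -20 (D = 2*(-10) = -20)
U(x) = x
f = -26 (f = -8 - 1*18 = -8 - 18 = -26)
f + 140*U(D) = -26 + 140*(-20) = -26 - 2800 = -2826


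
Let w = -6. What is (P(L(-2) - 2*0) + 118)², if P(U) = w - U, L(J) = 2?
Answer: 12100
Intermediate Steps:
P(U) = -6 - U
(P(L(-2) - 2*0) + 118)² = ((-6 - (2 - 2*0)) + 118)² = ((-6 - (2 + 0)) + 118)² = ((-6 - 1*2) + 118)² = ((-6 - 2) + 118)² = (-8 + 118)² = 110² = 12100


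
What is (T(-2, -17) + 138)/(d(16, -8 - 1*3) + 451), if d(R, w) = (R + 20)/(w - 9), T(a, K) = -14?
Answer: 310/1123 ≈ 0.27605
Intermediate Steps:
d(R, w) = (20 + R)/(-9 + w)
(T(-2, -17) + 138)/(d(16, -8 - 1*3) + 451) = (-14 + 138)/((20 + 16)/(-9 + (-8 - 1*3)) + 451) = 124/(36/(-9 + (-8 - 3)) + 451) = 124/(36/(-9 - 11) + 451) = 124/(36/(-20) + 451) = 124/(-1/20*36 + 451) = 124/(-9/5 + 451) = 124/(2246/5) = 124*(5/2246) = 310/1123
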